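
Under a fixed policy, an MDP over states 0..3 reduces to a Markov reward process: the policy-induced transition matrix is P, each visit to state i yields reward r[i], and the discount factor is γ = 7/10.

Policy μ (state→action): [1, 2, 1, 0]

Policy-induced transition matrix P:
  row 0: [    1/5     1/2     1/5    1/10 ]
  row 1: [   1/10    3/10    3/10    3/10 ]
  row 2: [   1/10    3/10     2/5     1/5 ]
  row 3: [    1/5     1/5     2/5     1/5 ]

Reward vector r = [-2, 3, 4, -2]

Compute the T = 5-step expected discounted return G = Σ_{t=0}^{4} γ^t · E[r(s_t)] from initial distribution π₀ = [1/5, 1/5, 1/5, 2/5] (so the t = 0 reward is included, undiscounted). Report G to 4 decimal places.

G = 2.9771

t=0: π = [0.2000, 0.2000, 0.2000, 0.4000], E[r] = 0.2000, γ^t·E[r] = 0.200000, running G = 0.200000
t=1: π = [0.1600, 0.3000, 0.3400, 0.2000], E[r] = 1.5400, γ^t·E[r] = 1.078000, running G = 1.278000
t=2: π = [0.1360, 0.3120, 0.3380, 0.2140], E[r] = 1.5880, γ^t·E[r] = 0.778120, running G = 2.056120
t=3: π = [0.1350, 0.3058, 0.3416, 0.2176], E[r] = 1.5786, γ^t·E[r] = 0.541460, running G = 2.597580
t=4: π = [0.1353, 0.3052, 0.3424, 0.2171], E[r] = 1.5807, γ^t·E[r] = 0.379531, running G = 2.977111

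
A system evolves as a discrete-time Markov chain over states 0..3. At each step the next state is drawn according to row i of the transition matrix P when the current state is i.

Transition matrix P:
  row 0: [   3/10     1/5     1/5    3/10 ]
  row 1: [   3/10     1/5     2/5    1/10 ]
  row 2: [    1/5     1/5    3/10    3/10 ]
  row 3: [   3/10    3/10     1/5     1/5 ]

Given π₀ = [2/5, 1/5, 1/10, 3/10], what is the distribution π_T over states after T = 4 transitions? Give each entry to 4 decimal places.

t=0: π = [0.4000, 0.2000, 0.1000, 0.3000]
t=1: π = [0.2900, 0.2300, 0.2500, 0.2300]
t=2: π = [0.2750, 0.2230, 0.2710, 0.2310]
t=3: π = [0.2729, 0.2231, 0.2717, 0.2323]
t=4: π = [0.2728, 0.2232, 0.2718, 0.2322]

π = [0.2728, 0.2232, 0.2718, 0.2322]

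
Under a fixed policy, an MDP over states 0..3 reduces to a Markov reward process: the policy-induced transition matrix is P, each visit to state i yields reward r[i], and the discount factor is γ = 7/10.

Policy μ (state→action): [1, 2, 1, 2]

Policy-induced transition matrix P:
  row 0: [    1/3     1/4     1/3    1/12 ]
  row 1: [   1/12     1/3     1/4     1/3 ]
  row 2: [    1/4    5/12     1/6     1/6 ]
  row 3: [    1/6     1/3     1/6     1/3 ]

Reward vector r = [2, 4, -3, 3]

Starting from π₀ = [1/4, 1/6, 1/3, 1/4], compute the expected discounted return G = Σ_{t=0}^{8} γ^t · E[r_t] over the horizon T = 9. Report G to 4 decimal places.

t=0: π = [0.2500, 0.1667, 0.3333, 0.2500], E[r] = 0.9167, γ^t·E[r] = 0.916667, running G = 0.916667
t=1: π = [0.2222, 0.3403, 0.2222, 0.2153], E[r] = 1.7847, γ^t·E[r] = 1.249306, running G = 2.165972
t=2: π = [0.1939, 0.3333, 0.2321, 0.2407], E[r] = 1.7471, γ^t·E[r] = 0.856082, running G = 3.022054
t=3: π = [0.1905, 0.3365, 0.2268, 0.2462], E[r] = 1.7854, γ^t·E[r] = 0.612408, running G = 3.634462
t=4: π = [0.1893, 0.3364, 0.2265, 0.2479], E[r] = 1.7883, γ^t·E[r] = 0.429366, running G = 4.063828
t=5: π = [0.1891, 0.3364, 0.2262, 0.2483], E[r] = 1.7899, γ^t·E[r] = 0.300833, running G = 4.364661
t=6: π = [0.1890, 0.3364, 0.2262, 0.2484], E[r] = 1.7902, γ^t·E[r] = 0.210611, running G = 4.575272
t=7: π = [0.1890, 0.3364, 0.2262, 0.2484], E[r] = 1.7902, γ^t·E[r] = 0.147434, running G = 4.722706
t=8: π = [0.1890, 0.3364, 0.2262, 0.2484], E[r] = 1.7903, γ^t·E[r] = 0.103205, running G = 4.825911

G = 4.8259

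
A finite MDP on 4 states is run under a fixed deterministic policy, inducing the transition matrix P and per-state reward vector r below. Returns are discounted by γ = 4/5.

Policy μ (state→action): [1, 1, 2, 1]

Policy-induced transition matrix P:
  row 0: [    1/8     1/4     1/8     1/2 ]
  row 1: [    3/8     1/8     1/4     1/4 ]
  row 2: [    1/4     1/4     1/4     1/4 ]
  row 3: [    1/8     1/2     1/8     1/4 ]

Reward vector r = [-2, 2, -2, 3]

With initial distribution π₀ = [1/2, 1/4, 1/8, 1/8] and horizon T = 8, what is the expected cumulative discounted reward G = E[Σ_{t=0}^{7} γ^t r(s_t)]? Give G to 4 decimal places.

G = 1.9746

t=0: π = [0.5000, 0.2500, 0.1250, 0.1250], E[r] = -0.3750, γ^t·E[r] = -0.375000, running G = -0.375000
t=1: π = [0.2031, 0.2500, 0.1719, 0.3750], E[r] = 0.8750, γ^t·E[r] = 0.700000, running G = 0.325000
t=2: π = [0.2090, 0.3125, 0.1777, 0.3008], E[r] = 0.7539, γ^t·E[r] = 0.482500, running G = 0.807500
t=3: π = [0.2253, 0.2861, 0.1863, 0.3022], E[r] = 0.6558, γ^t·E[r] = 0.335750, running G = 1.143250
t=4: π = [0.2198, 0.2898, 0.1841, 0.3063], E[r] = 0.6909, γ^t·E[r] = 0.282975, running G = 1.426225
t=5: π = [0.2205, 0.2904, 0.1842, 0.3050], E[r] = 0.6862, γ^t·E[r] = 0.224858, running G = 1.651083
t=6: π = [0.2206, 0.2899, 0.1843, 0.3051], E[r] = 0.6853, γ^t·E[r] = 0.179659, running G = 1.830741
t=7: π = [0.2205, 0.2900, 0.1843, 0.3052], E[r] = 0.6859, γ^t·E[r] = 0.143847, running G = 1.974588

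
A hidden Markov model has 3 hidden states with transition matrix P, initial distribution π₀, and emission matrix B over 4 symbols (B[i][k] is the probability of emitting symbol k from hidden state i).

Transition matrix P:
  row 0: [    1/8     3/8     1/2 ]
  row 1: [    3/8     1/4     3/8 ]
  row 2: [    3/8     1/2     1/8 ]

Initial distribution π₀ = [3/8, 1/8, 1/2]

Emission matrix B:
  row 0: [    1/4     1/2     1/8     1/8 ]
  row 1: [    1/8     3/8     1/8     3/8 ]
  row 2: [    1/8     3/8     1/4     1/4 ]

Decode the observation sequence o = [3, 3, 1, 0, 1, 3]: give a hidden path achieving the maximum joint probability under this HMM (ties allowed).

t=0: δ = [4.688e-02, 4.688e-02, 1.250e-01]  (obs o_0=3)
t=1: δ = [5.859e-03, 2.344e-02, 5.859e-03]  ψ = [2, 2, 0]  (obs o_1=3)
t=2: δ = [4.395e-03, 2.197e-03, 3.296e-03]  ψ = [1, 1, 1]  (obs o_2=1)
t=3: δ = [3.090e-04, 2.060e-04, 2.747e-04]  ψ = [2, 0, 0]  (obs o_3=0)
t=4: δ = [5.150e-05, 5.150e-05, 5.794e-05]  ψ = [2, 2, 0]  (obs o_4=1)
t=5: δ = [2.716e-06, 1.086e-05, 6.437e-06]  ψ = [2, 2, 0]  (obs o_5=3)
backtrack: best end state = 1; path = [2, 1, 2, 0, 2, 1]

path = [2, 1, 2, 0, 2, 1]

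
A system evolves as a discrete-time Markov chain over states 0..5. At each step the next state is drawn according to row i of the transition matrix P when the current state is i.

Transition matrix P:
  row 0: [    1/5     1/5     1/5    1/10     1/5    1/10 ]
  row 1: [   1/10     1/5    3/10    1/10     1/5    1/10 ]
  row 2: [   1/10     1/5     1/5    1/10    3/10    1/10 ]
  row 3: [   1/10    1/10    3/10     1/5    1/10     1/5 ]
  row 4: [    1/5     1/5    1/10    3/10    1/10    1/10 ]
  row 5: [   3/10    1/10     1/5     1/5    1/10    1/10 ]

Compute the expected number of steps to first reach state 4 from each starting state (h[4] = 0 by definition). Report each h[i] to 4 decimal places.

First-step conditioning: h[4] = 0; for i ≠ 4, h[i] = 1 + Σ_k P[i][k]·h[k].
  h[0] = 1 + 1/5·h[0] + 1/5·h[1] + 1/5·h[2] + 1/10·h[3] + 1/10·h[5]
  h[1] = 1 + 1/10·h[0] + 1/5·h[1] + 3/10·h[2] + 1/10·h[3] + 1/10·h[5]
  h[2] = 1 + 1/10·h[0] + 1/5·h[1] + 1/5·h[2] + 1/10·h[3] + 1/10·h[5]
  h[3] = 1 + 1/10·h[0] + 1/10·h[1] + 3/10·h[2] + 1/5·h[3] + 1/5·h[5]
  h[5] = 1 + 3/10·h[0] + 1/10·h[1] + 1/5·h[2] + 1/5·h[3] + 1/10·h[5]
Solving the 5×5 linear system over states ≠ 4 gives exactly h = [89000/17747, 88110/17747, 80100/17747, 99110/17747, 0, 99000/17747] (h[4] = 0 is the target).

h = [5.0149, 4.9648, 4.5134, 5.5846, 0.0000, 5.5784]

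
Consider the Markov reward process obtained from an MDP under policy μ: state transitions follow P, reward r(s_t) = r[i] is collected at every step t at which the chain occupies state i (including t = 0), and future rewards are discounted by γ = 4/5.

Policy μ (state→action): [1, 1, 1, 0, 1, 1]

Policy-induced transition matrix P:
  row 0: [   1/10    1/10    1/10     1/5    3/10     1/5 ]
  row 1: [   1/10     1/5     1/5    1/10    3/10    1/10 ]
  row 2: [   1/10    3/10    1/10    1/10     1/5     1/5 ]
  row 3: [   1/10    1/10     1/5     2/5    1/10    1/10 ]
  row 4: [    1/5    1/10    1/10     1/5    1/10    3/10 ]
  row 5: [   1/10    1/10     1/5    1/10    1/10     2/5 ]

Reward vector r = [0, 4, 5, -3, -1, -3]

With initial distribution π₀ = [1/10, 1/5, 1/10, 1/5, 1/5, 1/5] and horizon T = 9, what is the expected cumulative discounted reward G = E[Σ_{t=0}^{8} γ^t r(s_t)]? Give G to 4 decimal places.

G = -0.2513

t=0: π = [0.1000, 0.2000, 0.1000, 0.2000, 0.2000, 0.2000], E[r] = -0.1000, γ^t·E[r] = -0.100000, running G = -0.100000
t=1: π = [0.1200, 0.1400, 0.1600, 0.1900, 0.1700, 0.2200], E[r] = -0.0400, γ^t·E[r] = -0.032000, running G = -0.132000
t=2: π = [0.1170, 0.1460, 0.1550, 0.1860, 0.1680, 0.2280], E[r] = -0.0510, γ^t·E[r] = -0.032640, running G = -0.164640
t=3: π = [0.1168, 0.1456, 0.1560, 0.1843, 0.1681, 0.2292], E[r] = -0.0462, γ^t·E[r] = -0.023654, running G = -0.188294
t=4: π = [0.1168, 0.1458, 0.1559, 0.1838, 0.1681, 0.2297], E[r] = -0.0458, γ^t·E[r] = -0.018764, running G = -0.207058
t=5: π = [0.1168, 0.1458, 0.1559, 0.1836, 0.1681, 0.2298], E[r] = -0.0457, γ^t·E[r] = -0.014975, running G = -0.222033
t=6: π = [0.1168, 0.1458, 0.1559, 0.1836, 0.1681, 0.2298], E[r] = -0.0457, γ^t·E[r] = -0.011982, running G = -0.234015
t=7: π = [0.1168, 0.1458, 0.1559, 0.1836, 0.1681, 0.2298], E[r] = -0.0457, γ^t·E[r] = -0.009586, running G = -0.243600
t=8: π = [0.1168, 0.1458, 0.1559, 0.1836, 0.1681, 0.2298], E[r] = -0.0457, γ^t·E[r] = -0.007669, running G = -0.251269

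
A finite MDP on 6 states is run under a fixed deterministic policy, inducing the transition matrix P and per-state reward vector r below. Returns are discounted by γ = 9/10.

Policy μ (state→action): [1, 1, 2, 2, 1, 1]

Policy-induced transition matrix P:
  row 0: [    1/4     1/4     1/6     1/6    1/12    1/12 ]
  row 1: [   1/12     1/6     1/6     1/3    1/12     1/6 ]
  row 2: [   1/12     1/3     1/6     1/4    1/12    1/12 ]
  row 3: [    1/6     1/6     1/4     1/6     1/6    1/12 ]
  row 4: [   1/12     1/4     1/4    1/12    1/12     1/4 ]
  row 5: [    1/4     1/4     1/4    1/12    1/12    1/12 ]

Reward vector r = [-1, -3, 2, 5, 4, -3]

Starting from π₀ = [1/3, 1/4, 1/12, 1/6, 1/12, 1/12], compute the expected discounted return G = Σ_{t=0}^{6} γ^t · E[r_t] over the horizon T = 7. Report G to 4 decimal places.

t=0: π = [0.3333, 0.2500, 0.0833, 0.1667, 0.0833, 0.0833], E[r] = 0.0000, γ^t·E[r] = 0.000000, running G = 0.000000
t=1: π = [0.1667, 0.2222, 0.1944, 0.2014, 0.0972, 0.1181], E[r] = 0.5972, γ^t·E[r] = 0.537500, running G = 0.537500
t=2: π = [0.1476, 0.2309, 0.2014, 0.2020, 0.1001, 0.1181], E[r] = 0.6186, γ^t·E[r] = 0.501094, running G = 1.038594
t=3: π = [0.1444, 0.2307, 0.2017, 0.2038, 0.1002, 0.1193], E[r] = 0.6284, γ^t·E[r] = 0.458121, running G = 1.496715
t=4: π = [0.1443, 0.2306, 0.2019, 0.2036, 0.1003, 0.1193], E[r] = 0.6295, γ^t·E[r] = 0.413005, running G = 1.909720
t=5: π = [0.1442, 0.2306, 0.2019, 0.2036, 0.1003, 0.1193], E[r] = 0.6293, γ^t·E[r] = 0.371585, running G = 2.281305
t=6: π = [0.1442, 0.2306, 0.2019, 0.2036, 0.1003, 0.1193], E[r] = 0.6293, γ^t·E[r] = 0.334445, running G = 2.615750

G = 2.6157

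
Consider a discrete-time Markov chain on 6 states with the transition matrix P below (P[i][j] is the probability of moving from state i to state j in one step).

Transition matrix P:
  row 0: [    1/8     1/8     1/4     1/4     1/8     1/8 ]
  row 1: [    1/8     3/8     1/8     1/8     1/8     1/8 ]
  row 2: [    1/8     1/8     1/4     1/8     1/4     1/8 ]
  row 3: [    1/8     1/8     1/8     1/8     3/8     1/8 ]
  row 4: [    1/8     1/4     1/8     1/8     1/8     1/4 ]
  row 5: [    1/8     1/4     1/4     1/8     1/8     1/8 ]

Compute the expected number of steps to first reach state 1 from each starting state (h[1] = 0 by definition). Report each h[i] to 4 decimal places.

h = [5.9701, 0.0000, 5.8906, 5.7998, 5.1644, 5.2451]

First-step conditioning: h[1] = 0; for i ≠ 1, h[i] = 1 + Σ_k P[i][k]·h[k].
  h[0] = 1 + 1/8·h[0] + 1/4·h[2] + 1/4·h[3] + 1/8·h[4] + 1/8·h[5]
  h[2] = 1 + 1/8·h[0] + 1/4·h[2] + 1/8·h[3] + 1/4·h[4] + 1/8·h[5]
  h[3] = 1 + 1/8·h[0] + 1/8·h[2] + 1/8·h[3] + 3/8·h[4] + 1/8·h[5]
  h[4] = 1 + 1/8·h[0] + 1/8·h[2] + 1/8·h[3] + 1/8·h[4] + 1/4·h[5]
  h[5] = 1 + 1/8·h[0] + 1/4·h[2] + 1/8·h[3] + 1/8·h[4] + 1/8·h[5]
Solving the 5×5 linear system over states ≠ 1 gives exactly h = [7576/1269, 0, 37376/6345, 7360/1269, 32768/6345, 6656/1269] (h[1] = 0 is the target).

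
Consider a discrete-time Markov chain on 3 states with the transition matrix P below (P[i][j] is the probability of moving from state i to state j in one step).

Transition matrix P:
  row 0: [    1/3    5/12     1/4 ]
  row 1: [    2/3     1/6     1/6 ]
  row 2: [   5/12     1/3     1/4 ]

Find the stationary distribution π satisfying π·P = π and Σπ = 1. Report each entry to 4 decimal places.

Balance equations π_j = Σ_i π_i·P[i][j]:
  π_0 = 1/3·π_0 + 2/3·π_1 + 5/12·π_2
  π_1 = 5/12·π_0 + 1/6·π_1 + 1/3·π_2
  normalize: π_0 + π_1 + π_2 = 1
Solving the linear system gives exactly π = [82/179, 57/179, 40/179].

π = [0.4581, 0.3184, 0.2235]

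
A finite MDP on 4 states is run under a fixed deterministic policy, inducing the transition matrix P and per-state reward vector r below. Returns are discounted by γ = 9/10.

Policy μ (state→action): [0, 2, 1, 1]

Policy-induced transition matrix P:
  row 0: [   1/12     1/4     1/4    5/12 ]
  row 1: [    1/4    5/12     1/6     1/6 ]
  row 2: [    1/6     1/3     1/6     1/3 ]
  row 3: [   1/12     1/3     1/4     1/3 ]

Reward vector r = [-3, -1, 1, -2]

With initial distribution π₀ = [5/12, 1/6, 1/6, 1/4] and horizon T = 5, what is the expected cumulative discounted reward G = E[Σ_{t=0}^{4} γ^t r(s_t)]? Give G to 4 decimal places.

t=0: π = [0.4167, 0.1667, 0.1667, 0.2500], E[r] = -1.7500, γ^t·E[r] = -1.750000, running G = -1.750000
t=1: π = [0.1250, 0.3125, 0.2222, 0.3403], E[r] = -1.1458, γ^t·E[r] = -1.031250, running G = -2.781250
t=2: π = [0.1539, 0.3490, 0.2054, 0.2917], E[r] = -1.1887, γ^t·E[r] = -0.962813, running G = -3.744063
t=3: π = [0.1586, 0.3496, 0.2038, 0.2880], E[r] = -1.1976, γ^t·E[r] = -0.873070, running G = -4.617133
t=4: π = [0.1586, 0.3492, 0.2039, 0.2883], E[r] = -1.1977, γ^t·E[r] = -0.785798, running G = -5.402930

G = -5.4029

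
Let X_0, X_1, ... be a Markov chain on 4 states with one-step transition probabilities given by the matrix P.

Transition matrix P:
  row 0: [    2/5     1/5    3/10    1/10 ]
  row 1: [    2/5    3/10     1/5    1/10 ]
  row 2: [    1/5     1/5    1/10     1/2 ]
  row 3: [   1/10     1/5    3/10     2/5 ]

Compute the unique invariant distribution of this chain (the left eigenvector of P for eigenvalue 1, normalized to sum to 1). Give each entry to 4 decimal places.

π = [0.2712, 0.2222, 0.2315, 0.2751]

Balance equations π_j = Σ_i π_i·P[i][j]:
  π_0 = 2/5·π_0 + 2/5·π_1 + 1/5·π_2 + 1/10·π_3
  π_1 = 1/5·π_0 + 3/10·π_1 + 1/5·π_2 + 1/5·π_3
  π_2 = 3/10·π_0 + 1/5·π_1 + 1/10·π_2 + 3/10·π_3
  normalize: π_0 + π_1 + π_2 + π_3 = 1
Solving the linear system gives exactly π = [205/756, 2/9, 25/108, 52/189].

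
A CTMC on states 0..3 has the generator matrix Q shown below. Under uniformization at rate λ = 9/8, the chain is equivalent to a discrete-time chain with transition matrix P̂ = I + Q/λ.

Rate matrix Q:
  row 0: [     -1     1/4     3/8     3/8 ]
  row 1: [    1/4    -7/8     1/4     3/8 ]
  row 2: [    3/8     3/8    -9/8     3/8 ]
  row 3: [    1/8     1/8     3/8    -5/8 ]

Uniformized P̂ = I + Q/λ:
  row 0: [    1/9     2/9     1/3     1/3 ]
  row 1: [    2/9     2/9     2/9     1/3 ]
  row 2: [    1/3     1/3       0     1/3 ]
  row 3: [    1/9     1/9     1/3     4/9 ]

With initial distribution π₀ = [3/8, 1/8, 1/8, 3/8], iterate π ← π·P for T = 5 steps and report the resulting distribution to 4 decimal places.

π = [0.1856, 0.2063, 0.2331, 0.3750]

t=0: π = [0.3750, 0.1250, 0.1250, 0.3750]
t=1: π = [0.1528, 0.1944, 0.2778, 0.3750]
t=2: π = [0.1944, 0.2114, 0.2191, 0.3750]
t=3: π = [0.1833, 0.2049, 0.2368, 0.3750]
t=4: π = [0.1865, 0.2069, 0.2316, 0.3750]
t=5: π = [0.1856, 0.2063, 0.2331, 0.3750]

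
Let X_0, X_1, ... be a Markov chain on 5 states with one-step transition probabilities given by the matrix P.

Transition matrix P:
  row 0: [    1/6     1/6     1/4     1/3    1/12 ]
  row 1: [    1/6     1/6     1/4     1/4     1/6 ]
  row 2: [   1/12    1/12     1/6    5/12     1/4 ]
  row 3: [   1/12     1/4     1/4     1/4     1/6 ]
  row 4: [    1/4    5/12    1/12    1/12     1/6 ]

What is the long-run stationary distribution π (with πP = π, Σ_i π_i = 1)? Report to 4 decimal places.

Balance equations π_j = Σ_i π_i·P[i][j]:
  π_0 = 1/6·π_0 + 1/6·π_1 + 1/12·π_2 + 1/12·π_3 + 1/4·π_4
  π_1 = 1/6·π_0 + 1/6·π_1 + 1/12·π_2 + 1/4·π_3 + 5/12·π_4
  π_2 = 1/4·π_0 + 1/4·π_1 + 1/6·π_2 + 1/4·π_3 + 1/12·π_4
  π_3 = 1/3·π_0 + 1/4·π_1 + 5/12·π_2 + 1/4·π_3 + 1/12·π_4
  normalize: π_0 + π_1 + π_2 + π_3 + π_4 = 1
Solving the linear system gives exactly π = [819/5780, 621/2890, 1181/5780, 3089/11560, 1987/11560].

π = [0.1417, 0.2149, 0.2043, 0.2672, 0.1719]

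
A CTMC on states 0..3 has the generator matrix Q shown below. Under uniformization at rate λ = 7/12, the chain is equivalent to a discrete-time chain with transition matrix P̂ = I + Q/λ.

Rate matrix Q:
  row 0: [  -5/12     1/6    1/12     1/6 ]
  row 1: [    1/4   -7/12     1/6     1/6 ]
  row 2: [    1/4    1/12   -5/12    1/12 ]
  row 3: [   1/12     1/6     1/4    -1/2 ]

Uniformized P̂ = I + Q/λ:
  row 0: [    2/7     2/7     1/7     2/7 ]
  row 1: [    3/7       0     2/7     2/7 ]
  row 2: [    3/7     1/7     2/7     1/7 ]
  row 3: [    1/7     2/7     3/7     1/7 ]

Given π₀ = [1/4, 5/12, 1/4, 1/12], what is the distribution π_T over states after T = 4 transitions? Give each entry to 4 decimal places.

t=0: π = [0.2500, 0.4167, 0.2500, 0.0833]
t=1: π = [0.3690, 0.1310, 0.2619, 0.2381]
t=2: π = [0.3078, 0.2109, 0.2670, 0.2143]
t=3: π = [0.3234, 0.1873, 0.2724, 0.2170]
t=4: π = [0.3204, 0.1933, 0.2705, 0.2158]

π = [0.3204, 0.1933, 0.2705, 0.2158]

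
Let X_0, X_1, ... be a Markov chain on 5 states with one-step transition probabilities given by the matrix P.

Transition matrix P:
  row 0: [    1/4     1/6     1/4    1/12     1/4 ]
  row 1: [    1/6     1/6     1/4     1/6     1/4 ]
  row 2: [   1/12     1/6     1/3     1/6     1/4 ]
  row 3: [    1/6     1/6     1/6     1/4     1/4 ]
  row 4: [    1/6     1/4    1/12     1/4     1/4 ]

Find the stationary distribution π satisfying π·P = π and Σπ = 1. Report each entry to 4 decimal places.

π = [0.1627, 0.1875, 0.2100, 0.1898, 0.2500]

Balance equations π_j = Σ_i π_i·P[i][j]:
  π_0 = 1/4·π_0 + 1/6·π_1 + 1/12·π_2 + 1/6·π_3 + 1/6·π_4
  π_1 = 1/6·π_0 + 1/6·π_1 + 1/6·π_2 + 1/6·π_3 + 1/4·π_4
  π_2 = 1/4·π_0 + 1/4·π_1 + 1/3·π_2 + 1/6·π_3 + 1/12·π_4
  π_3 = 1/12·π_0 + 1/6·π_1 + 1/6·π_2 + 1/4·π_3 + 1/4·π_4
  normalize: π_0 + π_1 + π_2 + π_3 + π_4 = 1
Solving the linear system gives exactly π = [289/1776, 3/16, 373/1776, 337/1776, 1/4].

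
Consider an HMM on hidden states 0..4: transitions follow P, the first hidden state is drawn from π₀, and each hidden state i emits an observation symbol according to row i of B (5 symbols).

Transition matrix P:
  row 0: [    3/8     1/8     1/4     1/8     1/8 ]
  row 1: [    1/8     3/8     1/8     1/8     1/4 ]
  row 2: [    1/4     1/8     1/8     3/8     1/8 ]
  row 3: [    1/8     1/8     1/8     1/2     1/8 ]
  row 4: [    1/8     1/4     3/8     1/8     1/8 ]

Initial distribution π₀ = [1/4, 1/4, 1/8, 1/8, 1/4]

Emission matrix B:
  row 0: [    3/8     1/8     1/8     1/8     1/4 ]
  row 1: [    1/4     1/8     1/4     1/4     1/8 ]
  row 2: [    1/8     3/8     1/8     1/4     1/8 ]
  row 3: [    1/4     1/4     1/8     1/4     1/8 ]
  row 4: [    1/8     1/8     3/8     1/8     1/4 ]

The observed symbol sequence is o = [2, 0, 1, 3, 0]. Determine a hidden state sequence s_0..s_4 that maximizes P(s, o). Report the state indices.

path = [4, 2, 3, 3, 3]

t=0: δ = [3.125e-02, 6.250e-02, 1.562e-02, 1.562e-02, 9.375e-02]  (obs o_0=2)
t=1: δ = [4.395e-03, 5.859e-03, 4.395e-03, 2.930e-03, 1.953e-03]  ψ = [0, 1, 4, 4, 1]  (obs o_1=0)
t=2: δ = [2.060e-04, 2.747e-04, 4.120e-04, 4.120e-04, 1.831e-04]  ψ = [0, 1, 0, 2, 1]  (obs o_2=1)
t=3: δ = [1.287e-05, 2.575e-05, 1.717e-05, 5.150e-05, 8.583e-06]  ψ = [2, 1, 4, 3, 1]  (obs o_3=3)
t=4: δ = [2.414e-06, 2.414e-06, 8.047e-07, 6.437e-06, 8.047e-07]  ψ = [3, 1, 3, 3, 1]  (obs o_4=0)
backtrack: best end state = 3; path = [4, 2, 3, 3, 3]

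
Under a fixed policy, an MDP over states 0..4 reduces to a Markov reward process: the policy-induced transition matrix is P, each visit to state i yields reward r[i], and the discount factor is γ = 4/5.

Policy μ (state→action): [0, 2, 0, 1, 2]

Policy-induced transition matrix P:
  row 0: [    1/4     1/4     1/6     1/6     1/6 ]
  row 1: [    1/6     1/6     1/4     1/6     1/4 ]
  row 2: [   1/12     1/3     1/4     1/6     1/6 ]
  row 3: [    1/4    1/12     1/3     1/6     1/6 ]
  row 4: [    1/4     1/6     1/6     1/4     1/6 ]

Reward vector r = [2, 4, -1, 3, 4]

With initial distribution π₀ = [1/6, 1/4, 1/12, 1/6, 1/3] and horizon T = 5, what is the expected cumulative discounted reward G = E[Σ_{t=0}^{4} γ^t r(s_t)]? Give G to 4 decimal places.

G = 8.4248

t=0: π = [0.1667, 0.2500, 0.0833, 0.1667, 0.3333], E[r] = 3.0833, γ^t·E[r] = 3.083333, running G = 3.083333
t=1: π = [0.2153, 0.1806, 0.2222, 0.1944, 0.1875], E[r] = 2.2639, γ^t·E[r] = 1.811111, running G = 4.894444
t=2: π = [0.1979, 0.2054, 0.2326, 0.1823, 0.1817], E[r] = 2.2587, γ^t·E[r] = 1.445556, running G = 6.340000
t=3: π = [0.1941, 0.2067, 0.2336, 0.1818, 0.1838], E[r] = 2.2622, γ^t·E[r] = 1.158247, running G = 7.498247
t=4: π = [0.1938, 0.2066, 0.2337, 0.1820, 0.1839], E[r] = 2.2620, γ^t·E[r] = 0.926527, running G = 8.424774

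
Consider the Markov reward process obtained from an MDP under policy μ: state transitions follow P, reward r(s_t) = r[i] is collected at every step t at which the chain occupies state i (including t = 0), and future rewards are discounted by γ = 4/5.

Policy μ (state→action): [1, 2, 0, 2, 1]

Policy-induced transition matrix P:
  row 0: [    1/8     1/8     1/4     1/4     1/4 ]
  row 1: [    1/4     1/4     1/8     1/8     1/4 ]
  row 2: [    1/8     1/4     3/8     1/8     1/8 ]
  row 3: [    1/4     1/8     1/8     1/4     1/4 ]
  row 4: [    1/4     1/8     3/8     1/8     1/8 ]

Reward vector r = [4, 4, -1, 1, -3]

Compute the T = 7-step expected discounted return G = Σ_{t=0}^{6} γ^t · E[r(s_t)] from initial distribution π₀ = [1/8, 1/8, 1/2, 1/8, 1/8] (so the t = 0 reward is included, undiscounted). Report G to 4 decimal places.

G = 2.7094

t=0: π = [0.1250, 0.1250, 0.5000, 0.1250, 0.1250], E[r] = 0.2500, γ^t·E[r] = 0.250000, running G = 0.250000
t=1: π = [0.1719, 0.2031, 0.2969, 0.1563, 0.1719], E[r] = 0.8438, γ^t·E[r] = 0.675000, running G = 0.925000
t=2: π = [0.1914, 0.1875, 0.2637, 0.1660, 0.1914], E[r] = 0.8438, γ^t·E[r] = 0.540000, running G = 1.465000
t=3: π = [0.1931, 0.1814, 0.2627, 0.1697, 0.1931], E[r] = 0.8257, γ^t·E[r] = 0.422750, running G = 1.887750
t=4: π = [0.1930, 0.1805, 0.2631, 0.1703, 0.1930], E[r] = 0.8223, γ^t·E[r] = 0.336825, running G = 2.224575
t=5: π = [0.1930, 0.1805, 0.2632, 0.1704, 0.1930], E[r] = 0.8221, γ^t·E[r] = 0.269370, running G = 2.493945
t=6: π = [0.1930, 0.1805, 0.2632, 0.1704, 0.1930], E[r] = 0.8221, γ^t·E[r] = 0.215496, running G = 2.709441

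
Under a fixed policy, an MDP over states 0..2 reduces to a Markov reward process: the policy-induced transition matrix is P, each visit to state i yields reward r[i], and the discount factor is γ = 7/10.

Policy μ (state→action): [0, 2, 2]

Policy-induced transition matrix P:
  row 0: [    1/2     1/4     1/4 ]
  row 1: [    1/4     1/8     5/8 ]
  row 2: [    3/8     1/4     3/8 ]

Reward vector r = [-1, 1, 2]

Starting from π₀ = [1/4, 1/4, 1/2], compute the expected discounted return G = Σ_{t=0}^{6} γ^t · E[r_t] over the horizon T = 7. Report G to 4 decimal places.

t=0: π = [0.2500, 0.2500, 0.5000], E[r] = 1.0000, γ^t·E[r] = 1.000000, running G = 1.000000
t=1: π = [0.3750, 0.2188, 0.4063], E[r] = 0.6563, γ^t·E[r] = 0.459375, running G = 1.459375
t=2: π = [0.3945, 0.2227, 0.3828], E[r] = 0.5938, γ^t·E[r] = 0.290938, running G = 1.750313
t=3: π = [0.3965, 0.2222, 0.3813], E[r] = 0.5884, γ^t·E[r] = 0.201814, running G = 1.952126
t=4: π = [0.3968, 0.2222, 0.3810], E[r] = 0.5874, γ^t·E[r] = 0.141035, running G = 2.093162
t=5: π = [0.3968, 0.2222, 0.3810], E[r] = 0.5873, γ^t·E[r] = 0.098711, running G = 2.191872
t=6: π = [0.3968, 0.2222, 0.3810], E[r] = 0.5873, γ^t·E[r] = 0.069096, running G = 2.260968

G = 2.2610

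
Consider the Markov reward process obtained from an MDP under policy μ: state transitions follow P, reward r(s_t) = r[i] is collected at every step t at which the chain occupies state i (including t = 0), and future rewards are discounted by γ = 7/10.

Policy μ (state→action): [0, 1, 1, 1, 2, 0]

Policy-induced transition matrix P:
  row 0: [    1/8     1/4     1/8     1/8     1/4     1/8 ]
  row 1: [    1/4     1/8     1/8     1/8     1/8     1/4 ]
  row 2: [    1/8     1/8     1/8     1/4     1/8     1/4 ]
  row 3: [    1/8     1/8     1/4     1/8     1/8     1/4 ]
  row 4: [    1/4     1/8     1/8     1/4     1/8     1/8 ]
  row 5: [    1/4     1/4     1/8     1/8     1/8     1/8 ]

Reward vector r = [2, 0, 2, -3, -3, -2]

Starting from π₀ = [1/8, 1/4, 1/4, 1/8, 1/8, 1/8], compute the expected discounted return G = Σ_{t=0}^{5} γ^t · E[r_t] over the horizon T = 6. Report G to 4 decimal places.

t=0: π = [0.1250, 0.2500, 0.2500, 0.1250, 0.1250, 0.1250], E[r] = -0.2500, γ^t·E[r] = -0.250000, running G = -0.250000
t=1: π = [0.1875, 0.1563, 0.1406, 0.1719, 0.1406, 0.2031], E[r] = -0.6875, γ^t·E[r] = -0.481250, running G = -0.731250
t=2: π = [0.1875, 0.1738, 0.1465, 0.1602, 0.1484, 0.1836], E[r] = -0.6250, γ^t·E[r] = -0.306250, running G = -1.037500
t=3: π = [0.1882, 0.1714, 0.1450, 0.1619, 0.1484, 0.1851], E[r] = -0.6345, γ^t·E[r] = -0.217641, running G = -1.255141
t=4: π = [0.1881, 0.1717, 0.1452, 0.1617, 0.1485, 0.1848], E[r] = -0.6335, γ^t·E[r] = -0.152107, running G = -1.407248
t=5: π = [0.1881, 0.1716, 0.1452, 0.1617, 0.1485, 0.1848], E[r] = -0.6337, γ^t·E[r] = -0.106503, running G = -1.513751

G = -1.5138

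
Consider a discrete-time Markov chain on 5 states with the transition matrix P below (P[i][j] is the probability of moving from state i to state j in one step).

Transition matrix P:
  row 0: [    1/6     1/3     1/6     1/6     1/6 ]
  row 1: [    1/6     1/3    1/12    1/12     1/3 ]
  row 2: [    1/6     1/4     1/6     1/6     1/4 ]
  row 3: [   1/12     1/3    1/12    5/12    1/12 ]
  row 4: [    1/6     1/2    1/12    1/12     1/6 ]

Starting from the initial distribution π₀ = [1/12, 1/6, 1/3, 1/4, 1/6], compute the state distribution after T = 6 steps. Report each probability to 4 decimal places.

t=0: π = [0.0833, 0.1667, 0.3333, 0.2500, 0.1667]
t=1: π = [0.1458, 0.3333, 0.1181, 0.2014, 0.2014]
t=2: π = [0.1499, 0.3571, 0.1053, 0.1725, 0.2153]
t=3: π = [0.1523, 0.3604, 0.1046, 0.1621, 0.2206]
t=4: π = [0.1532, 0.3614, 0.1047, 0.1588, 0.2219]
t=5: π = [0.1534, 0.3616, 0.1048, 0.1577, 0.2224]
t=6: π = [0.1535, 0.3617, 0.1049, 0.1574, 0.2225]

π = [0.1535, 0.3617, 0.1049, 0.1574, 0.2225]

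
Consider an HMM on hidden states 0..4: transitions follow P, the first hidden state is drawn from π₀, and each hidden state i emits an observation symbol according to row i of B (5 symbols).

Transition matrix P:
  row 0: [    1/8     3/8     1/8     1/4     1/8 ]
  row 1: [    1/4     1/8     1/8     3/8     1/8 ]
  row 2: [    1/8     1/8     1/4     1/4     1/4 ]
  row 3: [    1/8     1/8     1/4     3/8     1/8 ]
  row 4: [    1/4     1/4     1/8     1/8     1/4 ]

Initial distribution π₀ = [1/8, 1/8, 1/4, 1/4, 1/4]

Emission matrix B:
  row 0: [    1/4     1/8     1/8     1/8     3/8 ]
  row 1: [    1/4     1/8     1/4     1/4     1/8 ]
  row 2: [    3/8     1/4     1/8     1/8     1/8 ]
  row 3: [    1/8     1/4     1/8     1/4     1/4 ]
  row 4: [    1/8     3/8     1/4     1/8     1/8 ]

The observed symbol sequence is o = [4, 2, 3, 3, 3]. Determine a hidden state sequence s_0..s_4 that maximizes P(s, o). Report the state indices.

t=0: δ = [4.688e-02, 1.562e-02, 3.125e-02, 6.250e-02, 3.125e-02]  (obs o_0=4)
t=1: δ = [9.766e-04, 4.395e-03, 1.953e-03, 2.930e-03, 1.953e-03]  ψ = [3, 0, 3, 3, 2]  (obs o_1=2)
t=2: δ = [1.373e-04, 1.373e-04, 9.155e-05, 4.120e-04, 6.866e-05]  ψ = [1, 1, 3, 1, 1]  (obs o_2=3)
t=3: δ = [6.437e-06, 1.287e-05, 1.287e-05, 3.862e-05, 6.437e-06]  ψ = [3, 0, 3, 3, 3]  (obs o_3=3)
t=4: δ = [6.035e-07, 1.207e-06, 1.207e-06, 3.621e-06, 6.035e-07]  ψ = [3, 3, 3, 3, 3]  (obs o_4=3)
backtrack: best end state = 3; path = [0, 1, 3, 3, 3]

path = [0, 1, 3, 3, 3]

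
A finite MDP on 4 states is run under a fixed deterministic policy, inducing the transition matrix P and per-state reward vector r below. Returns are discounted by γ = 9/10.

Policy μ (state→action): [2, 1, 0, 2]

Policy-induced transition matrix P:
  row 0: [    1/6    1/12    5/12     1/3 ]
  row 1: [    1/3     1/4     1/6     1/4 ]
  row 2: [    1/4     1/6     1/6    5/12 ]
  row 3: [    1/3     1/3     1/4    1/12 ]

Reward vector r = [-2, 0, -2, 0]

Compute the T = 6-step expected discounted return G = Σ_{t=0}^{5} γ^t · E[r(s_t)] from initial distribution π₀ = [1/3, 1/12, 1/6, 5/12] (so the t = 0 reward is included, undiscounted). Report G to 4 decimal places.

G = -4.8961

t=0: π = [0.3333, 0.0833, 0.1667, 0.4167], E[r] = -1.0000, γ^t·E[r] = -1.000000, running G = -1.000000
t=1: π = [0.2639, 0.2153, 0.2847, 0.2361], E[r] = -1.0972, γ^t·E[r] = -0.987500, running G = -1.987500
t=2: π = [0.2656, 0.2020, 0.2523, 0.2801], E[r] = -1.0359, γ^t·E[r] = -0.839063, running G = -2.826563
t=3: π = [0.2680, 0.2080, 0.2564, 0.2675], E[r] = -1.0489, γ^t·E[r] = -0.764648, running G = -3.591211
t=4: π = [0.2673, 0.2063, 0.2560, 0.2705], E[r] = -1.0465, γ^t·E[r] = -0.686623, running G = -4.277834
t=5: π = [0.2675, 0.2067, 0.2560, 0.2699], E[r] = -1.0470, γ^t·E[r] = -0.618225, running G = -4.896058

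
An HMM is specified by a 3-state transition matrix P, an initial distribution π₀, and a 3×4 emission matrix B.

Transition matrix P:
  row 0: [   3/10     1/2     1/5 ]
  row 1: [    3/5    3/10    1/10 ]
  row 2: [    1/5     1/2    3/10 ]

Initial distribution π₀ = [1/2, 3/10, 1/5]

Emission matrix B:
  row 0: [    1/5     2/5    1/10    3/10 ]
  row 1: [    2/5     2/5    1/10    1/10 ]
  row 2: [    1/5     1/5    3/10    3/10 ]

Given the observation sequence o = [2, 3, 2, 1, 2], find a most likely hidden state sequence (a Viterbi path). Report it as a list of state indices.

path = [2, 2, 2, 1, 0]

t=0: δ = [5.000e-02, 3.000e-02, 6.000e-02]  (obs o_0=2)
t=1: δ = [5.400e-03, 3.000e-03, 5.400e-03]  ψ = [1, 2, 2]  (obs o_1=3)
t=2: δ = [1.800e-04, 2.700e-04, 4.860e-04]  ψ = [1, 0, 2]  (obs o_2=2)
t=3: δ = [6.480e-05, 9.720e-05, 2.916e-05]  ψ = [1, 2, 2]  (obs o_3=1)
t=4: δ = [5.832e-06, 3.240e-06, 3.888e-06]  ψ = [1, 0, 0]  (obs o_4=2)
backtrack: best end state = 0; path = [2, 2, 2, 1, 0]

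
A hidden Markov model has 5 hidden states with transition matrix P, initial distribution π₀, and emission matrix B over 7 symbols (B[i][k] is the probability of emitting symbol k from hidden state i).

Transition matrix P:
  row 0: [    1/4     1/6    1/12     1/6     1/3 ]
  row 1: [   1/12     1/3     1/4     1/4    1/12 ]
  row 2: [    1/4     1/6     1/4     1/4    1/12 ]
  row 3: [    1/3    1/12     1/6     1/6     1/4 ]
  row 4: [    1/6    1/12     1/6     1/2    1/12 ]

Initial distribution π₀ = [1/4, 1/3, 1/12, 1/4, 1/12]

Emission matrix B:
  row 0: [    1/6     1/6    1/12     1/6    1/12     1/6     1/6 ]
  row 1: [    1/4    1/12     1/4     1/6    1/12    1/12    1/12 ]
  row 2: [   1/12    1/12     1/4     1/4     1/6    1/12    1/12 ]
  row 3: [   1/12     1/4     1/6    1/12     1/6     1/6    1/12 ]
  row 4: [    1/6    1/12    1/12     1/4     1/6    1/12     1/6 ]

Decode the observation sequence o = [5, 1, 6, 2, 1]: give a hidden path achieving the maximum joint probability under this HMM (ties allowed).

t=0: δ = [4.167e-02, 2.778e-02, 6.944e-03, 4.167e-02, 6.944e-03]  (obs o_0=5)
t=1: δ = [2.315e-03, 7.716e-04, 5.787e-04, 1.736e-03, 1.157e-03]  ψ = [3, 1, 1, 0, 0]  (obs o_1=1)
t=2: δ = [9.645e-05, 3.215e-05, 2.411e-05, 4.823e-05, 1.286e-04]  ψ = [0, 0, 3, 4, 0]  (obs o_2=6)
t=3: δ = [2.009e-06, 4.019e-06, 5.358e-06, 1.072e-05, 2.679e-06]  ψ = [0, 0, 4, 4, 0]  (obs o_3=2)
t=4: δ = [5.954e-07, 1.116e-07, 1.488e-07, 4.465e-07, 2.233e-07]  ψ = [3, 1, 3, 3, 3]  (obs o_4=1)
backtrack: best end state = 0; path = [3, 0, 4, 3, 0]

path = [3, 0, 4, 3, 0]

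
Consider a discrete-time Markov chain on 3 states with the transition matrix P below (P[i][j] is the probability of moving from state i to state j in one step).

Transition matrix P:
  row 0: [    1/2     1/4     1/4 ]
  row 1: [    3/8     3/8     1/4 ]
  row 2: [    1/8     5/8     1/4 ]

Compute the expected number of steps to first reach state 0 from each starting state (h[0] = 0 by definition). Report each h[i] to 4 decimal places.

First-step conditioning: h[0] = 0; for i ≠ 0, h[i] = 1 + Σ_k P[i][k]·h[k].
  h[1] = 1 + 3/8·h[1] + 1/4·h[2]
  h[2] = 1 + 5/8·h[1] + 1/4·h[2]
Solving the 2×2 linear system over states ≠ 0 gives exactly h = [0, 16/5, 4] (h[0] = 0 is the target).

h = [0.0000, 3.2000, 4.0000]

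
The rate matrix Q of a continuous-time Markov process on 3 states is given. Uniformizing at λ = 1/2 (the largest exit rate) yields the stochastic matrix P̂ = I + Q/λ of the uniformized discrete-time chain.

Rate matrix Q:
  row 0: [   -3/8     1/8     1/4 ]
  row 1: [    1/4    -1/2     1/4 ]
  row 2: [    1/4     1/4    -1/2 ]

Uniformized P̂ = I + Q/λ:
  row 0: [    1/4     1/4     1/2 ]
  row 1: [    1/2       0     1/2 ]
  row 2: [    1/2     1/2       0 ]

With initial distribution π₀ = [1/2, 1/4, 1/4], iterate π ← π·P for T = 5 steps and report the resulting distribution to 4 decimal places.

π = [0.3999, 0.2642, 0.3359]

t=0: π = [0.5000, 0.2500, 0.2500]
t=1: π = [0.3750, 0.2500, 0.3750]
t=2: π = [0.4063, 0.2813, 0.3125]
t=3: π = [0.3984, 0.2578, 0.3438]
t=4: π = [0.4004, 0.2715, 0.3281]
t=5: π = [0.3999, 0.2642, 0.3359]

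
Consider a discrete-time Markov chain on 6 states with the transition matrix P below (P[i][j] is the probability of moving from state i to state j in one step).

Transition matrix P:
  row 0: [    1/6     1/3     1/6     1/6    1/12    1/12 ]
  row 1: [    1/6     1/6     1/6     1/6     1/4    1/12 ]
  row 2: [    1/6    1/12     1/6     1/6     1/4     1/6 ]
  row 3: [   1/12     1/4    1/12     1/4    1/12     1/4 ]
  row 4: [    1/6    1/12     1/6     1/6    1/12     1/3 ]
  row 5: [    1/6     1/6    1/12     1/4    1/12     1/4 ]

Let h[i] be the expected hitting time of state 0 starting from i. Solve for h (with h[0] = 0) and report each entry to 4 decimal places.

First-step conditioning: h[0] = 0; for i ≠ 0, h[i] = 1 + Σ_k P[i][k]·h[k].
  h[1] = 1 + 1/6·h[1] + 1/6·h[2] + 1/6·h[3] + 1/4·h[4] + 1/12·h[5]
  h[2] = 1 + 1/12·h[1] + 1/6·h[2] + 1/6·h[3] + 1/4·h[4] + 1/6·h[5]
  h[3] = 1 + 1/4·h[1] + 1/12·h[2] + 1/4·h[3] + 1/12·h[4] + 1/4·h[5]
  h[4] = 1 + 1/12·h[1] + 1/6·h[2] + 1/6·h[3] + 1/12·h[4] + 1/3·h[5]
  h[5] = 1 + 1/6·h[1] + 1/12·h[2] + 1/4·h[3] + 1/12·h[4] + 1/4·h[5]
Solving the 5×5 linear system over states ≠ 0 gives exactly h = [0, 57528/8629, 57570/8629, 62826/8629, 57636/8629, 58032/8629] (h[0] = 0 is the target).

h = [0.0000, 6.6668, 6.6717, 7.2808, 6.6793, 6.7252]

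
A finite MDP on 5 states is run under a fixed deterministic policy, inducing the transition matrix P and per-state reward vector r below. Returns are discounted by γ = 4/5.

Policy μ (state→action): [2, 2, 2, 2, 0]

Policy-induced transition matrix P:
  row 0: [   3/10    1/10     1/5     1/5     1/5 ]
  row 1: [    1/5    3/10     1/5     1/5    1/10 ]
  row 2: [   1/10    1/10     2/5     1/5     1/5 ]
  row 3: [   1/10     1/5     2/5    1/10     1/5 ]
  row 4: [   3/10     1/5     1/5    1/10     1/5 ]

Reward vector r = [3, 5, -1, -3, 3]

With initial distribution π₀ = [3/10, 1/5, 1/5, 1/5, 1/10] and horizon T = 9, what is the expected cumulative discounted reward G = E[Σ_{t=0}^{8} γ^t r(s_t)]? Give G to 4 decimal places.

t=0: π = [0.3000, 0.2000, 0.2000, 0.2000, 0.1000], E[r] = 1.4000, γ^t·E[r] = 1.400000, running G = 1.400000
t=1: π = [0.2000, 0.1700, 0.2800, 0.1700, 0.1800], E[r] = 1.2000, γ^t·E[r] = 0.960000, running G = 2.360000
t=2: π = [0.1930, 0.1690, 0.2900, 0.1650, 0.1830], E[r] = 1.1880, γ^t·E[r] = 0.760320, running G = 3.120320
t=3: π = [0.1921, 0.1686, 0.2910, 0.1652, 0.1831], E[r] = 1.1820, γ^t·E[r] = 0.605184, running G = 3.725504
t=4: π = [0.1919, 0.1686, 0.2912, 0.1652, 0.1831], E[r] = 1.1811, γ^t·E[r] = 0.483787, running G = 4.209291
t=5: π = [0.1919, 0.1685, 0.2913, 0.1652, 0.1831], E[r] = 1.1809, γ^t·E[r] = 0.386970, running G = 4.596261
t=6: π = [0.1919, 0.1685, 0.2913, 0.1652, 0.1831], E[r] = 1.1809, γ^t·E[r] = 0.309568, running G = 4.905829
t=7: π = [0.1919, 0.1685, 0.2913, 0.1652, 0.1831], E[r] = 1.1809, γ^t·E[r] = 0.247653, running G = 5.153482
t=8: π = [0.1919, 0.1685, 0.2913, 0.1652, 0.1831], E[r] = 1.1809, γ^t·E[r] = 0.198122, running G = 5.351604

G = 5.3516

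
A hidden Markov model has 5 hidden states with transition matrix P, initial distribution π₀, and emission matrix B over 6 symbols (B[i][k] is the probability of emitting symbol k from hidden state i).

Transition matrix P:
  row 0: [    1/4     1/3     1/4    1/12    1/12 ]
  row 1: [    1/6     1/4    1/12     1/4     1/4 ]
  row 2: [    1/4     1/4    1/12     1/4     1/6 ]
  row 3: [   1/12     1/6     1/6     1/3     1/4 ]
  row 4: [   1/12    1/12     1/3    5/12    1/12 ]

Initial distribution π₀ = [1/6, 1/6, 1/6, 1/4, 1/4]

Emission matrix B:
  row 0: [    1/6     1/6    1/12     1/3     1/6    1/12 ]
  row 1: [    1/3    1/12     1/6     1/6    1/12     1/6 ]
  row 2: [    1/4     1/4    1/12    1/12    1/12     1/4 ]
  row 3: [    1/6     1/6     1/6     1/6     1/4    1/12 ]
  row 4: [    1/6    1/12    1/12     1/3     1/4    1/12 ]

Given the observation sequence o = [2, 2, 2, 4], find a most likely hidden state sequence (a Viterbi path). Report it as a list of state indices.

path = [3, 3, 3, 3]

t=0: δ = [1.389e-02, 2.778e-02, 1.389e-02, 4.167e-02, 2.083e-02]  (obs o_0=2)
t=1: δ = [3.858e-04, 1.157e-03, 5.787e-04, 2.315e-03, 8.681e-04]  ψ = [1, 1, 3, 3, 3]  (obs o_1=2)
t=2: δ = [1.608e-05, 6.430e-05, 3.215e-05, 1.286e-04, 4.823e-05]  ψ = [1, 3, 3, 3, 3]  (obs o_2=2)
t=3: δ = [1.786e-06, 1.786e-06, 1.786e-06, 1.072e-05, 8.038e-06]  ψ = [1, 3, 3, 3, 3]  (obs o_3=4)
backtrack: best end state = 3; path = [3, 3, 3, 3]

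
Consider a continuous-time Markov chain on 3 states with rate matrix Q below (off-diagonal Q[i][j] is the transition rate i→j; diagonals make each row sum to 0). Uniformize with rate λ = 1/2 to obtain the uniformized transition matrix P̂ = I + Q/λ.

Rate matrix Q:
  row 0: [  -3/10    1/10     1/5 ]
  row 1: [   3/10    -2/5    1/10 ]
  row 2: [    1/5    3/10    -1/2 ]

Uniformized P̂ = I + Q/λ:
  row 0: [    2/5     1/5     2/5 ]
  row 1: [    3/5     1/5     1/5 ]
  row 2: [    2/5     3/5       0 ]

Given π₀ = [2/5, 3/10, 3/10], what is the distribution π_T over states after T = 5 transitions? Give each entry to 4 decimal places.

t=0: π = [0.4000, 0.3000, 0.3000]
t=1: π = [0.4600, 0.3200, 0.2200]
t=2: π = [0.4640, 0.2880, 0.2480]
t=3: π = [0.4576, 0.2992, 0.2432]
t=4: π = [0.4598, 0.2973, 0.2429]
t=5: π = [0.4595, 0.2972, 0.2434]

π = [0.4595, 0.2972, 0.2434]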